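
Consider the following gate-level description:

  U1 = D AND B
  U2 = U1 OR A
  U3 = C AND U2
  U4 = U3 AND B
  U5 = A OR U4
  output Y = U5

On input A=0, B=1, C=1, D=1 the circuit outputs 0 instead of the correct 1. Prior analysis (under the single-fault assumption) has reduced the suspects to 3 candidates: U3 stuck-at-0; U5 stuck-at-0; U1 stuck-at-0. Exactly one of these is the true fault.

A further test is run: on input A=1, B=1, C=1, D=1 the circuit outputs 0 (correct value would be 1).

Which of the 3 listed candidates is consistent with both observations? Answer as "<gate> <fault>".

Evaluate each candidate on input A=1, B=1, C=1, D=1:
  U3 stuck-at-0: U1=1, U2=1, U3=0 [stuck-at-0], U4=0, U5=1 → 1 — eliminated
  U5 stuck-at-0: U1=1, U2=1, U3=1, U4=1, U5=0 [stuck-at-0] → 0 — matches
  U1 stuck-at-0: U1=0 [stuck-at-0], U2=1, U3=1, U4=1, U5=1 → 1 — eliminated
Only U5 stuck-at-0 reproduces the observed 0.

U5 stuck-at-0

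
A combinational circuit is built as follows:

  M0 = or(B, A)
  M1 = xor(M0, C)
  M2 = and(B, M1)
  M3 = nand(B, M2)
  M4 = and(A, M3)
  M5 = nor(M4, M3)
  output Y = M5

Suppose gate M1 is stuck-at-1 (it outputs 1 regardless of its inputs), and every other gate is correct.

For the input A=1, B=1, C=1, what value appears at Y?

1

Propagate with M1 forced: M0=1, M1=1 [stuck-at-1], M2=1, M3=0, M4=0, M5=1.
So Y = 1. (Without the fault it would be 0.)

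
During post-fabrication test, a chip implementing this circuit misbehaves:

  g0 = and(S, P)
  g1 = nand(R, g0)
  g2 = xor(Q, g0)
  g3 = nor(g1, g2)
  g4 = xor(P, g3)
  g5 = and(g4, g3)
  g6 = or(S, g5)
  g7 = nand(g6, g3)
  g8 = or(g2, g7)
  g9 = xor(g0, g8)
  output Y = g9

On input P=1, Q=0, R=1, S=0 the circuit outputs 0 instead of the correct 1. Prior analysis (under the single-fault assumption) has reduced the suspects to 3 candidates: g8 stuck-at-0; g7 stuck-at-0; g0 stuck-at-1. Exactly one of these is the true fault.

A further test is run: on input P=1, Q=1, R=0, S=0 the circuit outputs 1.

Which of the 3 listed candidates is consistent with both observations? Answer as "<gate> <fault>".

Evaluate each candidate on input P=1, Q=1, R=0, S=0:
  g8 stuck-at-0: g0=0, g1=1, g2=1, g3=0, g4=1, g5=0, g6=0, g7=1, g8=0 [stuck-at-0], g9=0 → 0 — eliminated
  g7 stuck-at-0: g0=0, g1=1, g2=1, g3=0, g4=1, g5=0, g6=0, g7=0 [stuck-at-0], g8=1, g9=1 → 1 — matches
  g0 stuck-at-1: g0=1 [stuck-at-1], g1=1, g2=0, g3=0, g4=1, g5=0, g6=0, g7=1, g8=1, g9=0 → 0 — eliminated
Only g7 stuck-at-0 reproduces the observed 1.

g7 stuck-at-0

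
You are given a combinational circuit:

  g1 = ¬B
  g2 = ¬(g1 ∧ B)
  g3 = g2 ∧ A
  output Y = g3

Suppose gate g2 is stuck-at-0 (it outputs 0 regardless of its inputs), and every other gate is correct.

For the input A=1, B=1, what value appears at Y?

0

Propagate with g2 forced: g1=0, g2=0 [stuck-at-0], g3=0.
So Y = 0. (Without the fault it would be 1.)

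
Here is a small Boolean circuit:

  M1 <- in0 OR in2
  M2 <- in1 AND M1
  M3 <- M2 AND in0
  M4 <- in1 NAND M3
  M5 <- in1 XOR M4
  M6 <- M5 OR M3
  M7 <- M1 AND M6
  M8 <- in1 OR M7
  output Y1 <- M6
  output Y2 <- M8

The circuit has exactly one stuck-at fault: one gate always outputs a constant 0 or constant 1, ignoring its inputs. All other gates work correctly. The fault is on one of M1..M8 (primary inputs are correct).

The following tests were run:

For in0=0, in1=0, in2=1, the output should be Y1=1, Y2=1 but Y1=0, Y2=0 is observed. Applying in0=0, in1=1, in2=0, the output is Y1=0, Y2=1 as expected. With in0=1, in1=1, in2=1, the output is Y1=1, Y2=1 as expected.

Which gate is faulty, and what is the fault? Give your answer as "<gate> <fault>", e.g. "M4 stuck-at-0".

Fault-free values for test 1 (in0=0, in1=0, in2=1): M1=1, M2=0, M3=0, M4=1, M5=1, M6=1, M7=1, M8=1, giving Y1=1, Y2=1. Observed Y1=0, Y2=0.
Test 1: faults giving observed Y1=0, Y2=0 are {M4 stuck-at-0, M5 stuck-at-0, M6 stuck-at-0}.
Test 2 (in0=0, in1=1, in2=0): fault-free M1=0, M2=0, M3=0, M4=1, M5=0, M6=0, M7=0, M8=1 → Y1=0, Y2=1; observed Y1=0, Y2=1. Eliminates M4 stuck-at-0.
Test 3 (in0=1, in1=1, in2=1): fault-free M1=1, M2=1, M3=1, M4=0, M5=1, M6=1, M7=1, M8=1 → Y1=1, Y2=1; observed Y1=1, Y2=1. Eliminates M6 stuck-at-0.
Only M5 stuck-at-0 is consistent with every test.

M5 stuck-at-0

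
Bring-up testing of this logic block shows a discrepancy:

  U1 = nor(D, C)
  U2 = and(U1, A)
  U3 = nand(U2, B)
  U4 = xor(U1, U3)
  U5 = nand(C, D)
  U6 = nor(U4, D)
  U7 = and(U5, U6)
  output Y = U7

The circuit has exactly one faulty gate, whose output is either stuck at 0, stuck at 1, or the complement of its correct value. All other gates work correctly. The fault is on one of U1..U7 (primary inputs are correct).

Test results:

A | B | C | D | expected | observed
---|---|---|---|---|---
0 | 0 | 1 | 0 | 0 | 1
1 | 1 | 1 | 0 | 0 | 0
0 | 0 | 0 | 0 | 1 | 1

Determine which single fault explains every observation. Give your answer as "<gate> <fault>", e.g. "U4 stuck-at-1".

U1 stuck-at-1

Fault-free values for test 1 (A=0, B=0, C=1, D=0): U1=0, U2=0, U3=1, U4=1, U5=1, U6=0, U7=0, giving Y=0. Observed 1.
Test 1: faults giving observed 1 are {U1 stuck-at-1, U1 inverted output, U3 stuck-at-0, U3 inverted output, U4 stuck-at-0, U4 inverted output, U6 stuck-at-1, U6 inverted output, U7 stuck-at-1, U7 inverted output}.
Test 2 (A=1, B=1, C=1, D=0): fault-free U1=0, U2=0, U3=1, U4=1, U5=1, U6=0, U7=0 → 0; observed 0. Eliminates U3 stuck-at-0, U3 inverted output, U4 stuck-at-0, U4 inverted output, U6 stuck-at-1, U6 inverted output, U7 stuck-at-1, U7 inverted output.
Test 3 (A=0, B=0, C=0, D=0): fault-free U1=1, U2=0, U3=1, U4=0, U5=1, U6=1, U7=1 → 1; observed 1. Eliminates U1 inverted output.
Only U1 stuck-at-1 is consistent with every test.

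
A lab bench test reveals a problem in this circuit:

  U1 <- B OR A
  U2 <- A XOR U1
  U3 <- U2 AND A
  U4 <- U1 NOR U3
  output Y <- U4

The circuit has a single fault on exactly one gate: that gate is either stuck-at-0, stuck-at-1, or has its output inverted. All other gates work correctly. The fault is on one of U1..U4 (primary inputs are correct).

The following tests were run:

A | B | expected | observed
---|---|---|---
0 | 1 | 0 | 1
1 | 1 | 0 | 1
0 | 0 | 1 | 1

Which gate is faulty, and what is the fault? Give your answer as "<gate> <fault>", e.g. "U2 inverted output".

Fault-free values for test 1 (A=0, B=1): U1=1, U2=1, U3=0, U4=0, giving Y=0. Observed 1.
Test 1: faults giving observed 1 are {U1 stuck-at-0, U1 inverted output, U4 stuck-at-1, U4 inverted output}.
Test 2 (A=1, B=1): fault-free U1=1, U2=0, U3=0, U4=0 → 0; observed 1. Eliminates U1 stuck-at-0, U1 inverted output.
Test 3 (A=0, B=0): fault-free U1=0, U2=0, U3=0, U4=1 → 1; observed 1. Eliminates U4 inverted output.
Only U4 stuck-at-1 is consistent with every test.

U4 stuck-at-1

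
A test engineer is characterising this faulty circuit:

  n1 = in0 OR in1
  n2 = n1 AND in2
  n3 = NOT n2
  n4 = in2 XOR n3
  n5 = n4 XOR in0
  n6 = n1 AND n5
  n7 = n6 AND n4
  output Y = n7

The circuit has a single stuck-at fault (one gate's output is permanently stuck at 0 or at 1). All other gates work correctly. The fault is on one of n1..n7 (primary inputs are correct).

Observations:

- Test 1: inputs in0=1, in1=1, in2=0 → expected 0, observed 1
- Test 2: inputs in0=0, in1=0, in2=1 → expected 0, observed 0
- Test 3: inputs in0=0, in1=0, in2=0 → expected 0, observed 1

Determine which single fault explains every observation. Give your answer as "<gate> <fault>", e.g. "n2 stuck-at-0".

Fault-free values for test 1 (in0=1, in1=1, in2=0): n1=1, n2=0, n3=1, n4=1, n5=0, n6=0, n7=0, giving Y=0. Observed 1.
Test 1: faults giving observed 1 are {n5 stuck-at-1, n6 stuck-at-1, n7 stuck-at-1}.
Test 2 (in0=0, in1=0, in2=1): fault-free n1=0, n2=0, n3=1, n4=0, n5=0, n6=0, n7=0 → 0; observed 0. Eliminates n7 stuck-at-1.
Test 3 (in0=0, in1=0, in2=0): fault-free n1=0, n2=0, n3=1, n4=1, n5=1, n6=0, n7=0 → 0; observed 1. Eliminates n5 stuck-at-1.
Only n6 stuck-at-1 is consistent with every test.

n6 stuck-at-1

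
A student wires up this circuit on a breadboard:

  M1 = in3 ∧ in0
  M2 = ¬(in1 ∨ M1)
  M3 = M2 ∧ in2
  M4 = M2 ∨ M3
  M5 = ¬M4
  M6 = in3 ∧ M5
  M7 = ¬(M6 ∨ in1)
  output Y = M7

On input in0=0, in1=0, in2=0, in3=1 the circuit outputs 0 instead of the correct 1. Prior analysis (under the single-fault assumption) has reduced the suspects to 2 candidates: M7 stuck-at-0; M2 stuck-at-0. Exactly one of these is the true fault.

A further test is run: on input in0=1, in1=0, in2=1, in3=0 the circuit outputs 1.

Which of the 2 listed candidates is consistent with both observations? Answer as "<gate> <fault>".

Evaluate each candidate on input in0=1, in1=0, in2=1, in3=0:
  M7 stuck-at-0: M1=0, M2=1, M3=1, M4=1, M5=0, M6=0, M7=0 [stuck-at-0] → 0 — eliminated
  M2 stuck-at-0: M1=0, M2=0 [stuck-at-0], M3=0, M4=0, M5=1, M6=0, M7=1 → 1 — matches
Only M2 stuck-at-0 reproduces the observed 1.

M2 stuck-at-0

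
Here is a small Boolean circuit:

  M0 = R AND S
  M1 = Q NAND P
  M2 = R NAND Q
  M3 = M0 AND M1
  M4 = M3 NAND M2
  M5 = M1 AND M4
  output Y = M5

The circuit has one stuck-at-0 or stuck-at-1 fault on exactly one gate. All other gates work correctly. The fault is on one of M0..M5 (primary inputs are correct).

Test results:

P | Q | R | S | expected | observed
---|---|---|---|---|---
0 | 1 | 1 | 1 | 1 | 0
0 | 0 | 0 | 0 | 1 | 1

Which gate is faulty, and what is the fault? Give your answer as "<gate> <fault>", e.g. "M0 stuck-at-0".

M2 stuck-at-1

Fault-free values for test 1 (P=0, Q=1, R=1, S=1): M0=1, M1=1, M2=0, M3=1, M4=1, M5=1, giving Y=1. Observed 0.
Test 1: faults giving observed 0 are {M1 stuck-at-0, M2 stuck-at-1, M4 stuck-at-0, M5 stuck-at-0}.
Test 2 (P=0, Q=0, R=0, S=0): fault-free M0=0, M1=1, M2=1, M3=0, M4=1, M5=1 → 1; observed 1. Eliminates M1 stuck-at-0, M4 stuck-at-0, M5 stuck-at-0.
Only M2 stuck-at-1 is consistent with every test.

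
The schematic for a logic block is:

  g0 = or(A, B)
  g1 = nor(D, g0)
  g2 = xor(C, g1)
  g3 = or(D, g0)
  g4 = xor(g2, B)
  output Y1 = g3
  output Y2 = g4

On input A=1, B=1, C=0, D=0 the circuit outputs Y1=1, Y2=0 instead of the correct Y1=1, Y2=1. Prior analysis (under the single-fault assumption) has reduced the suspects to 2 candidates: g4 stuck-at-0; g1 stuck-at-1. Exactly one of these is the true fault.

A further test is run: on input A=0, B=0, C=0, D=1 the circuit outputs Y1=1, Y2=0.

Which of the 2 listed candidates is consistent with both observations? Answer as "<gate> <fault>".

Evaluate each candidate on input A=0, B=0, C=0, D=1:
  g4 stuck-at-0: g0=0, g1=0, g2=0, g3=1, g4=0 [stuck-at-0] → Y1=1, Y2=0 — matches
  g1 stuck-at-1: g0=0, g1=1 [stuck-at-1], g2=1, g3=1, g4=1 → Y1=1, Y2=1 — eliminated
Only g4 stuck-at-0 reproduces the observed Y1=1, Y2=0.

g4 stuck-at-0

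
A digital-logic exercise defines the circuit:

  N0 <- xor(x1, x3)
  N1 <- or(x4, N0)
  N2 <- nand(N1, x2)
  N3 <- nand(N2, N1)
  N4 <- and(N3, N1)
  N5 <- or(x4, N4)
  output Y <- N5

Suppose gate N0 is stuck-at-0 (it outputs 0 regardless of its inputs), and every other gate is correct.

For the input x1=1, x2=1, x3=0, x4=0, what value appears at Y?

Propagate with N0 forced: N0=0 [stuck-at-0], N1=0, N2=1, N3=1, N4=0, N5=0.
So Y = 0. (Without the fault it would be 1.)

0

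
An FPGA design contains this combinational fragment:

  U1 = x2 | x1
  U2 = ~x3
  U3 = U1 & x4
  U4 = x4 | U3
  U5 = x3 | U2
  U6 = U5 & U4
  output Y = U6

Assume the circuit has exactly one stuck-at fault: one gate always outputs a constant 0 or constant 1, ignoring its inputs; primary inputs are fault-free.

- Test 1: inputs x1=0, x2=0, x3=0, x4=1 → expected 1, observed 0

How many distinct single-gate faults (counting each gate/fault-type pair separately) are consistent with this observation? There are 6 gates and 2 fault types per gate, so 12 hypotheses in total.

Fault-free: U1=0, U2=1, U3=0, U4=1, U5=1, U6=1 → 1. Observed 0.
  U1 stuck-at-0: output 1 ✗
  U1 stuck-at-1: output 1 ✗
  U2 stuck-at-0: output 0 ✓
  U2 stuck-at-1: output 1 ✗
  U3 stuck-at-0: output 1 ✗
  U3 stuck-at-1: output 1 ✗
  U4 stuck-at-0: output 0 ✓
  U4 stuck-at-1: output 1 ✗
  U5 stuck-at-0: output 0 ✓
  U5 stuck-at-1: output 1 ✗
  U6 stuck-at-0: output 0 ✓
  U6 stuck-at-1: output 1 ✗
Consistent faults: {U2 stuck-at-0, U4 stuck-at-0, U5 stuck-at-0, U6 stuck-at-0} — 4 in all.

4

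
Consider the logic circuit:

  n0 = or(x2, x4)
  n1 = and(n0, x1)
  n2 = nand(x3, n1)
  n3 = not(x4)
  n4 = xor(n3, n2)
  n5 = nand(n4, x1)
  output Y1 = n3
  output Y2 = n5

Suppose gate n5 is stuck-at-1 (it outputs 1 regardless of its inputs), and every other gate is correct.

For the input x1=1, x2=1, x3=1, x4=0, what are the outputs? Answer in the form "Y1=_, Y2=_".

Y1=1, Y2=1

Propagate with n5 forced: n0=1, n1=1, n2=0, n3=1, n4=1, n5=1 [stuck-at-1].
So the outputs are Y1=1, Y2=1. (Without the fault they would be Y1=1, Y2=0.)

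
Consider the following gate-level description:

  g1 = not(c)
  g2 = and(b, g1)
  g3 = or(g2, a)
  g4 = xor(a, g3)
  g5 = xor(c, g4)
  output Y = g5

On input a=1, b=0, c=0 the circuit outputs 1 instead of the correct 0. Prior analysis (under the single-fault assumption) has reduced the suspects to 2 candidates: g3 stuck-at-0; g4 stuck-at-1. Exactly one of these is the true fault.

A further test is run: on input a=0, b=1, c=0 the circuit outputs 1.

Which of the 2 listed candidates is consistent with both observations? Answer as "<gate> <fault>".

g4 stuck-at-1

Evaluate each candidate on input a=0, b=1, c=0:
  g3 stuck-at-0: g1=1, g2=1, g3=0 [stuck-at-0], g4=0, g5=0 → 0 — eliminated
  g4 stuck-at-1: g1=1, g2=1, g3=1, g4=1 [stuck-at-1], g5=1 → 1 — matches
Only g4 stuck-at-1 reproduces the observed 1.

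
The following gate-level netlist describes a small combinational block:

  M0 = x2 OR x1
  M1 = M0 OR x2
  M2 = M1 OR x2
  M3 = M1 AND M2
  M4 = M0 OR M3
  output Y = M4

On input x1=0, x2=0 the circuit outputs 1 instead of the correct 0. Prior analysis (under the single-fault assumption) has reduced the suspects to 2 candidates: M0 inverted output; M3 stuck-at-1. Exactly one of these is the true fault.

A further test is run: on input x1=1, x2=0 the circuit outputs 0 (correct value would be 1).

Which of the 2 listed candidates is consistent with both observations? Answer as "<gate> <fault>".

Evaluate each candidate on input x1=1, x2=0:
  M0 inverted output: M0=0 [inverted output], M1=0, M2=0, M3=0, M4=0 → 0 — matches
  M3 stuck-at-1: M0=1, M1=1, M2=1, M3=1 [stuck-at-1], M4=1 → 1 — eliminated
Only M0 inverted output reproduces the observed 0.

M0 inverted output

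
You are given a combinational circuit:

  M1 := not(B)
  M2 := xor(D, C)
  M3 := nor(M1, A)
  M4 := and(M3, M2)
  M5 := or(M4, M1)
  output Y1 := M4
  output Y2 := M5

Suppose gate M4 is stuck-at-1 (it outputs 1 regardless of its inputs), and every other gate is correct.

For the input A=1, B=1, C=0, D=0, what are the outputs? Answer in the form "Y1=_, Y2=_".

Y1=1, Y2=1

Propagate with M4 forced: M1=0, M2=0, M3=0, M4=1 [stuck-at-1], M5=1.
So the outputs are Y1=1, Y2=1. (Without the fault they would be Y1=0, Y2=0.)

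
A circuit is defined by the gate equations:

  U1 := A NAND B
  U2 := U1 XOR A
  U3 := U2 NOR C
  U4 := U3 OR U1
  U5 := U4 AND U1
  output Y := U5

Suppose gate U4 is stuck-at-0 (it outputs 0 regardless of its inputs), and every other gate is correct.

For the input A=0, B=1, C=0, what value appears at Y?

0

Propagate with U4 forced: U1=1, U2=1, U3=0, U4=0 [stuck-at-0], U5=0.
So Y = 0. (Without the fault it would be 1.)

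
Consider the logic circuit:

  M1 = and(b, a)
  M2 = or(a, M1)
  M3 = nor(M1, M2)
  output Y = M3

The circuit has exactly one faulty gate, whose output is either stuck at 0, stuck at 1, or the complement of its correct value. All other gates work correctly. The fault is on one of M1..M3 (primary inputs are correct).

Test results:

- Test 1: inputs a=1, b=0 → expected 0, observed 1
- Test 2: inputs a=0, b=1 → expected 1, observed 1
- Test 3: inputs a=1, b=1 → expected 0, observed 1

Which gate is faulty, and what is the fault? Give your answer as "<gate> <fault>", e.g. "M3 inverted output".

Fault-free values for test 1 (a=1, b=0): M1=0, M2=1, M3=0, giving Y=0. Observed 1.
Test 1: faults giving observed 1 are {M2 stuck-at-0, M2 inverted output, M3 stuck-at-1, M3 inverted output}.
Test 2 (a=0, b=1): fault-free M1=0, M2=0, M3=1 → 1; observed 1. Eliminates M2 inverted output, M3 inverted output.
Test 3 (a=1, b=1): fault-free M1=1, M2=1, M3=0 → 0; observed 1. Eliminates M2 stuck-at-0.
Only M3 stuck-at-1 is consistent with every test.

M3 stuck-at-1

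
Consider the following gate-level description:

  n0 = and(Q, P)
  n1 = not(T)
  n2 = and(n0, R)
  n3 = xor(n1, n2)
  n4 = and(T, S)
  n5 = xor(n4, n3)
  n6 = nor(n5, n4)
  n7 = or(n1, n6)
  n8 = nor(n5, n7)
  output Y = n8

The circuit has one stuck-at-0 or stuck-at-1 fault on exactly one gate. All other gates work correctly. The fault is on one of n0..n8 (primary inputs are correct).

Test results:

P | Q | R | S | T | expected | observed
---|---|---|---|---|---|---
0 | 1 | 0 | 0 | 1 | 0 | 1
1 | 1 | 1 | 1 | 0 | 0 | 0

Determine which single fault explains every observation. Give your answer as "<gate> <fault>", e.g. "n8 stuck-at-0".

n6 stuck-at-0

Fault-free values for test 1 (P=0, Q=1, R=0, S=0, T=1): n0=0, n1=0, n2=0, n3=0, n4=0, n5=0, n6=1, n7=1, n8=0, giving Y=0. Observed 1.
Test 1: faults giving observed 1 are {n6 stuck-at-0, n7 stuck-at-0, n8 stuck-at-1}.
Test 2 (P=1, Q=1, R=1, S=1, T=0): fault-free n0=1, n1=1, n2=1, n3=0, n4=0, n5=0, n6=1, n7=1, n8=0 → 0; observed 0. Eliminates n7 stuck-at-0, n8 stuck-at-1.
Only n6 stuck-at-0 is consistent with every test.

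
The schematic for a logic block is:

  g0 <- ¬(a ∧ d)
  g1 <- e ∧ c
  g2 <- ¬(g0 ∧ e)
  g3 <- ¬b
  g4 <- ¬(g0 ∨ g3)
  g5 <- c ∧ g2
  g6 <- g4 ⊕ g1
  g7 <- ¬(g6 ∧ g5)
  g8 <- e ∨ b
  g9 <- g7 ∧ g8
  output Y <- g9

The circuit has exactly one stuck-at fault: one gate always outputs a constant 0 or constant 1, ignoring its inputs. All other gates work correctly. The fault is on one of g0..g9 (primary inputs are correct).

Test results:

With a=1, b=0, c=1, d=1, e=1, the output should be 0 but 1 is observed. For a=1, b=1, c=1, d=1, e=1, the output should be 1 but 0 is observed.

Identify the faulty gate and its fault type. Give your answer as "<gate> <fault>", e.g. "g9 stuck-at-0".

Fault-free values for test 1 (a=1, b=0, c=1, d=1, e=1): g0=0, g1=1, g2=1, g3=1, g4=0, g5=1, g6=1, g7=0, g8=1, g9=0, giving Y=0. Observed 1.
Test 1: faults giving observed 1 are {g0 stuck-at-1, g1 stuck-at-0, g2 stuck-at-0, g3 stuck-at-0, g4 stuck-at-1, g5 stuck-at-0, g6 stuck-at-0, g7 stuck-at-1, g9 stuck-at-1}.
Test 2 (a=1, b=1, c=1, d=1, e=1): fault-free g0=0, g1=1, g2=1, g3=0, g4=1, g5=1, g6=0, g7=1, g8=1, g9=1 → 1; observed 0. Eliminates g0 stuck-at-1, g2 stuck-at-0, g3 stuck-at-0, g4 stuck-at-1, g5 stuck-at-0, g6 stuck-at-0, g7 stuck-at-1, g9 stuck-at-1.
Only g1 stuck-at-0 is consistent with every test.

g1 stuck-at-0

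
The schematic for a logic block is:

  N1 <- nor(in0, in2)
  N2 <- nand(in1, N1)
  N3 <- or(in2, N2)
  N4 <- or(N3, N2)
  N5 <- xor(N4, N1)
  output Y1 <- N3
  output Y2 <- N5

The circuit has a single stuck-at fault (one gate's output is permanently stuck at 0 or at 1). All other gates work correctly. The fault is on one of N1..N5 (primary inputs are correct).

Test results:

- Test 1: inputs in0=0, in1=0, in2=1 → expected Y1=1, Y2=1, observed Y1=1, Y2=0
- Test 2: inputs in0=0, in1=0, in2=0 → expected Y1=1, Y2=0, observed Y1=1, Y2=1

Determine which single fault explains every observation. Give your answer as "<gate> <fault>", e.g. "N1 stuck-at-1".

Fault-free values for test 1 (in0=0, in1=0, in2=1): N1=0, N2=1, N3=1, N4=1, N5=1, giving Y1=1, Y2=1. Observed Y1=1, Y2=0.
Test 1: faults giving observed Y1=1, Y2=0 are {N1 stuck-at-1, N4 stuck-at-0, N5 stuck-at-0}.
Test 2 (in0=0, in1=0, in2=0): fault-free N1=1, N2=1, N3=1, N4=1, N5=0 → Y1=1, Y2=0; observed Y1=1, Y2=1. Eliminates N1 stuck-at-1, N5 stuck-at-0.
Only N4 stuck-at-0 is consistent with every test.

N4 stuck-at-0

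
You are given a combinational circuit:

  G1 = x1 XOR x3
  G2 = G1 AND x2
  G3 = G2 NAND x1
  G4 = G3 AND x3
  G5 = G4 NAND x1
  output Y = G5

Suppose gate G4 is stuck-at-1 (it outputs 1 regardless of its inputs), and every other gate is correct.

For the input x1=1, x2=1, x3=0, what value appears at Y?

0

Propagate with G4 forced: G1=1, G2=1, G3=0, G4=1 [stuck-at-1], G5=0.
So Y = 0. (Without the fault it would be 1.)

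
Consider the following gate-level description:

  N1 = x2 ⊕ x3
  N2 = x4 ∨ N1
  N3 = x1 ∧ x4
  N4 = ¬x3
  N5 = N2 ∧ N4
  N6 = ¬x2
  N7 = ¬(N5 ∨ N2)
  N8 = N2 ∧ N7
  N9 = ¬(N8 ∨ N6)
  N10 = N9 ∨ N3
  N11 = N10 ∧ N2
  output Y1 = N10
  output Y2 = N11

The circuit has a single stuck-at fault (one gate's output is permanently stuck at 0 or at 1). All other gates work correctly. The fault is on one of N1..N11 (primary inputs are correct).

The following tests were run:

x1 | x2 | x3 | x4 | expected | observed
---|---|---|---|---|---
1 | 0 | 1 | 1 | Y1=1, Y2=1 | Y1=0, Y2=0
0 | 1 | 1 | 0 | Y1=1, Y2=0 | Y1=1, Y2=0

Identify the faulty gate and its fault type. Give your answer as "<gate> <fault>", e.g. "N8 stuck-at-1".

Fault-free values for test 1 (x1=1, x2=0, x3=1, x4=1): N1=1, N2=1, N3=1, N4=0, N5=0, N6=1, N7=0, N8=0, N9=0, N10=1, N11=1, giving Y1=1, Y2=1. Observed Y1=0, Y2=0.
Test 1: faults giving observed Y1=0, Y2=0 are {N3 stuck-at-0, N10 stuck-at-0}.
Test 2 (x1=0, x2=1, x3=1, x4=0): fault-free N1=0, N2=0, N3=0, N4=0, N5=0, N6=0, N7=1, N8=0, N9=1, N10=1, N11=0 → Y1=1, Y2=0; observed Y1=1, Y2=0. Eliminates N10 stuck-at-0.
Only N3 stuck-at-0 is consistent with every test.

N3 stuck-at-0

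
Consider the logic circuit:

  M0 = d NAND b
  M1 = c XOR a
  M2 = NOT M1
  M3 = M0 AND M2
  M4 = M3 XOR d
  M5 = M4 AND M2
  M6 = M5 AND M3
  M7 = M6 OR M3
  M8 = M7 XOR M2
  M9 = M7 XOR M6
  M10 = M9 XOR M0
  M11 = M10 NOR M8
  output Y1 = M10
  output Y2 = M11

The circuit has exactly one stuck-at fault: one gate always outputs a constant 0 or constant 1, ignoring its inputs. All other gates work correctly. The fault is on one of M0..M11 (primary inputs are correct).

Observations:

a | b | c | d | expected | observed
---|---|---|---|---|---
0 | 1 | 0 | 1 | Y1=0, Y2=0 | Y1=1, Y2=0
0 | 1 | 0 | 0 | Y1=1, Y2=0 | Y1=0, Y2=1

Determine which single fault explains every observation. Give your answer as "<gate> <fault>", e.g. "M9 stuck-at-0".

M9 stuck-at-1

Fault-free values for test 1 (a=0, b=1, c=0, d=1): M0=0, M1=0, M2=1, M3=0, M4=1, M5=1, M6=0, M7=0, M8=1, M9=0, M10=0, M11=0, giving Y1=0, Y2=0. Observed Y1=1, Y2=0.
Test 1: faults giving observed Y1=1, Y2=0 are {M3 stuck-at-1, M7 stuck-at-1, M9 stuck-at-1, M10 stuck-at-1}.
Test 2 (a=0, b=1, c=0, d=0): fault-free M0=1, M1=0, M2=1, M3=1, M4=1, M5=1, M6=1, M7=1, M8=0, M9=0, M10=1, M11=0 → Y1=1, Y2=0; observed Y1=0, Y2=1. Eliminates M3 stuck-at-1, M7 stuck-at-1, M10 stuck-at-1.
Only M9 stuck-at-1 is consistent with every test.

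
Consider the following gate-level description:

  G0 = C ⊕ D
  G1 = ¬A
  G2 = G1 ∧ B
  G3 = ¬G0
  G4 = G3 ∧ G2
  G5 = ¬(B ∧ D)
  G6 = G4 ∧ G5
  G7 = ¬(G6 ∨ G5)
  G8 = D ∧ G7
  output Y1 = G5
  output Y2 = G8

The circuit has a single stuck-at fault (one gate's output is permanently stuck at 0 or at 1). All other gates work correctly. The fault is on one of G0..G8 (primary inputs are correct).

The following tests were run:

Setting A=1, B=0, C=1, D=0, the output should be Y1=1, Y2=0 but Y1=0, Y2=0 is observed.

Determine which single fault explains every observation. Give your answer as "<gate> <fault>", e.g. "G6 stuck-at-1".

Fault-free values for test 1 (A=1, B=0, C=1, D=0): G0=1, G1=0, G2=0, G3=0, G4=0, G5=1, G6=0, G7=0, G8=0, giving Y1=1, Y2=0. Observed Y1=0, Y2=0.
Test 1: faults giving observed Y1=0, Y2=0 are {G5 stuck-at-0}.
Only G5 stuck-at-0 is consistent with every test.

G5 stuck-at-0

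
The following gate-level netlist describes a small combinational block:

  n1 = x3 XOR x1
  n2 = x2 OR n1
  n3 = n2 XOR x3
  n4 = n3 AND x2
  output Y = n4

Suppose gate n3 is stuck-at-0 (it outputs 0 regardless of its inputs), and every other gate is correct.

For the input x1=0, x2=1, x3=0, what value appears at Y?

0

Propagate with n3 forced: n1=0, n2=1, n3=0 [stuck-at-0], n4=0.
So Y = 0. (Without the fault it would be 1.)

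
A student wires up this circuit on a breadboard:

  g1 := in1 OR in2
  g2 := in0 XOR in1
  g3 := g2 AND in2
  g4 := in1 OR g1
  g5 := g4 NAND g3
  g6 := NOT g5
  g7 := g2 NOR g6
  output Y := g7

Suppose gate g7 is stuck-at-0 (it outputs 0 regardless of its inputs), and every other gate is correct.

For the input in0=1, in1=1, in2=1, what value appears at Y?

0

Propagate with g7 forced: g1=1, g2=0, g3=0, g4=1, g5=1, g6=0, g7=0 [stuck-at-0].
So Y = 0. (Without the fault it would be 1.)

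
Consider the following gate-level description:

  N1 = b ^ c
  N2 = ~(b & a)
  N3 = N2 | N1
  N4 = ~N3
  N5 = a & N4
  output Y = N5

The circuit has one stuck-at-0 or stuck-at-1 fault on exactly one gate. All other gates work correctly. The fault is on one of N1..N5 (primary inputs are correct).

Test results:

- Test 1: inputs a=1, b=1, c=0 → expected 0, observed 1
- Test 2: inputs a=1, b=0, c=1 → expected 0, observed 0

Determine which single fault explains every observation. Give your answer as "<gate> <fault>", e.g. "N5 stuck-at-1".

Fault-free values for test 1 (a=1, b=1, c=0): N1=1, N2=0, N3=1, N4=0, N5=0, giving Y=0. Observed 1.
Test 1: faults giving observed 1 are {N1 stuck-at-0, N3 stuck-at-0, N4 stuck-at-1, N5 stuck-at-1}.
Test 2 (a=1, b=0, c=1): fault-free N1=1, N2=1, N3=1, N4=0, N5=0 → 0; observed 0. Eliminates N3 stuck-at-0, N4 stuck-at-1, N5 stuck-at-1.
Only N1 stuck-at-0 is consistent with every test.

N1 stuck-at-0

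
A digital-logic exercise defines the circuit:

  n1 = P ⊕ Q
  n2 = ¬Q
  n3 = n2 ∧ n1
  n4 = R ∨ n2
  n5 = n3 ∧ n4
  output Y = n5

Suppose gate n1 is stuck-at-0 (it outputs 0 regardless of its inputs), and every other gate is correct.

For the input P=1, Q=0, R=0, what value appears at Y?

0

Propagate with n1 forced: n1=0 [stuck-at-0], n2=1, n3=0, n4=1, n5=0.
So Y = 0. (Without the fault it would be 1.)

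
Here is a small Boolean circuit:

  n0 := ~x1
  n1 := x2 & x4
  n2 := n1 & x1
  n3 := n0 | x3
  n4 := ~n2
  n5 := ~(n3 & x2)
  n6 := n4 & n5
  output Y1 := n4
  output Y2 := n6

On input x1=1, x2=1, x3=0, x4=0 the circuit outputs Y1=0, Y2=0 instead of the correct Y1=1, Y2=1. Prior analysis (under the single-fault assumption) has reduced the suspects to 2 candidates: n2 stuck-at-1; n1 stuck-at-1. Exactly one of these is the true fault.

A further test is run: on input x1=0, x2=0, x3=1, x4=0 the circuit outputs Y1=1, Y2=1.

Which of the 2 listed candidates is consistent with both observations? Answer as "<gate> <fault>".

n1 stuck-at-1

Evaluate each candidate on input x1=0, x2=0, x3=1, x4=0:
  n2 stuck-at-1: n0=1, n1=0, n2=1 [stuck-at-1], n3=1, n4=0, n5=1, n6=0 → Y1=0, Y2=0 — eliminated
  n1 stuck-at-1: n0=1, n1=1 [stuck-at-1], n2=0, n3=1, n4=1, n5=1, n6=1 → Y1=1, Y2=1 — matches
Only n1 stuck-at-1 reproduces the observed Y1=1, Y2=1.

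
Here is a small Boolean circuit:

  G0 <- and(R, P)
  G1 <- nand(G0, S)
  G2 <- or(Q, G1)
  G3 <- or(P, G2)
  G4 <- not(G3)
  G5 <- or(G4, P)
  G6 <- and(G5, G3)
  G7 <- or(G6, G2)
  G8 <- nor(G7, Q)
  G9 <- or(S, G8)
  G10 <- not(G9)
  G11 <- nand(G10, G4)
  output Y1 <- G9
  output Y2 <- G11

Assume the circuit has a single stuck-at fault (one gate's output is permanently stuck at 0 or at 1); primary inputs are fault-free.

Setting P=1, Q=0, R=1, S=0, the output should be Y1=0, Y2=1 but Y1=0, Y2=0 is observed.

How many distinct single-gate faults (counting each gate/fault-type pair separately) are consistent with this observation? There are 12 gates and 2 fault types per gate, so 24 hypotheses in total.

3

Fault-free: G0=1, G1=1, G2=1, G3=1, G4=0, G5=1, G6=1, G7=1, G8=0, G9=0, G10=1, G11=1 → Y1=0, Y2=1. Observed Y1=0, Y2=0.
  G0: none of the 2 fault types match ✗
  G1: none of the 2 fault types match ✗
  G2: none of the 2 fault types match ✗
  G3: stuck-at-0 ✓; others ✗
  G4: stuck-at-1 ✓; others ✗
  G5: none of the 2 fault types match ✗
  G6: none of the 2 fault types match ✗
  G7: none of the 2 fault types match ✗
  G8: none of the 2 fault types match ✗
  G9: none of the 2 fault types match ✗
  G10: none of the 2 fault types match ✗
  G11: stuck-at-0 ✓; others ✗
Consistent faults: {G3 stuck-at-0, G4 stuck-at-1, G11 stuck-at-0} — 3 in all.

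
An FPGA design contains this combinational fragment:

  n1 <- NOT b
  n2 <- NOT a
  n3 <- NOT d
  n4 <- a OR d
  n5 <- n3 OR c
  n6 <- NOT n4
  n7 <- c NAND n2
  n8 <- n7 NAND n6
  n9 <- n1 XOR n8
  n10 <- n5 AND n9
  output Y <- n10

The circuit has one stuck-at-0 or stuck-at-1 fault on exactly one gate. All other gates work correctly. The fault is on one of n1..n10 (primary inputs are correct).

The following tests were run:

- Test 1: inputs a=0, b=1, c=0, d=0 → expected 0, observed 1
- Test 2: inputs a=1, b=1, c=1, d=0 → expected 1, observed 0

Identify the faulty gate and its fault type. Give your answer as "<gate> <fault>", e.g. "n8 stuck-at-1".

Fault-free values for test 1 (a=0, b=1, c=0, d=0): n1=0, n2=1, n3=1, n4=0, n5=1, n6=1, n7=1, n8=0, n9=0, n10=0, giving Y=0. Observed 1.
Test 1: faults giving observed 1 are {n1 stuck-at-1, n4 stuck-at-1, n6 stuck-at-0, n7 stuck-at-0, n8 stuck-at-1, n9 stuck-at-1, n10 stuck-at-1}.
Test 2 (a=1, b=1, c=1, d=0): fault-free n1=0, n2=0, n3=1, n4=1, n5=1, n6=0, n7=1, n8=1, n9=1, n10=1 → 1; observed 0. Eliminates n4 stuck-at-1, n6 stuck-at-0, n7 stuck-at-0, n8 stuck-at-1, n9 stuck-at-1, n10 stuck-at-1.
Only n1 stuck-at-1 is consistent with every test.

n1 stuck-at-1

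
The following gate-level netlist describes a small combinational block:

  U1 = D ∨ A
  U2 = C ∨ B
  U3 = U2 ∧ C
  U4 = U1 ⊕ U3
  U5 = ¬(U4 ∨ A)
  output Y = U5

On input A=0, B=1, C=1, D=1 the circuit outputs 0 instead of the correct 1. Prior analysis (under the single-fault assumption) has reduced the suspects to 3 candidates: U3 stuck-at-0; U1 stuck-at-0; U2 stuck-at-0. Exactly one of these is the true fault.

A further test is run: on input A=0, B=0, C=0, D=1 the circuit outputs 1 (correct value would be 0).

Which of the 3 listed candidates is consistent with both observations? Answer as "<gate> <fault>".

Evaluate each candidate on input A=0, B=0, C=0, D=1:
  U3 stuck-at-0: U1=1, U2=0, U3=0 [stuck-at-0], U4=1, U5=0 → 0 — eliminated
  U1 stuck-at-0: U1=0 [stuck-at-0], U2=0, U3=0, U4=0, U5=1 → 1 — matches
  U2 stuck-at-0: U1=1, U2=0 [stuck-at-0], U3=0, U4=1, U5=0 → 0 — eliminated
Only U1 stuck-at-0 reproduces the observed 1.

U1 stuck-at-0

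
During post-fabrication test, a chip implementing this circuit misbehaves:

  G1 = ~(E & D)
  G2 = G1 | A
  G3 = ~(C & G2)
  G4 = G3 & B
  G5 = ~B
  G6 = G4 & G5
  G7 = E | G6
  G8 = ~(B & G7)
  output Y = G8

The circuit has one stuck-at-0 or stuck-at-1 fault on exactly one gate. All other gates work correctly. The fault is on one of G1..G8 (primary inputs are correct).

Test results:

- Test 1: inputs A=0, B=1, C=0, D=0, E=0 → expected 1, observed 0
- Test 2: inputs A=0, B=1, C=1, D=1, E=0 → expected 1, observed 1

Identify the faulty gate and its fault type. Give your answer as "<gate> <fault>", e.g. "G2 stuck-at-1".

Fault-free values for test 1 (A=0, B=1, C=0, D=0, E=0): G1=1, G2=1, G3=1, G4=1, G5=0, G6=0, G7=0, G8=1, giving Y=1. Observed 0.
Test 1: faults giving observed 0 are {G5 stuck-at-1, G6 stuck-at-1, G7 stuck-at-1, G8 stuck-at-0}.
Test 2 (A=0, B=1, C=1, D=1, E=0): fault-free G1=1, G2=1, G3=0, G4=0, G5=0, G6=0, G7=0, G8=1 → 1; observed 1. Eliminates G6 stuck-at-1, G7 stuck-at-1, G8 stuck-at-0.
Only G5 stuck-at-1 is consistent with every test.

G5 stuck-at-1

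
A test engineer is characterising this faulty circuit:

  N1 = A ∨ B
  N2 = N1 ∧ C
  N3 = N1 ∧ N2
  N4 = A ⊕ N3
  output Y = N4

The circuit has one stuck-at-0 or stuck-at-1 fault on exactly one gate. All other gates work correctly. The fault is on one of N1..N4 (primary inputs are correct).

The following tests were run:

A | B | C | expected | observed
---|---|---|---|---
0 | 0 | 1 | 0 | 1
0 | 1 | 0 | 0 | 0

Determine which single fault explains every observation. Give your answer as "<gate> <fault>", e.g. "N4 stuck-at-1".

N1 stuck-at-1

Fault-free values for test 1 (A=0, B=0, C=1): N1=0, N2=0, N3=0, N4=0, giving Y=0. Observed 1.
Test 1: faults giving observed 1 are {N1 stuck-at-1, N3 stuck-at-1, N4 stuck-at-1}.
Test 2 (A=0, B=1, C=0): fault-free N1=1, N2=0, N3=0, N4=0 → 0; observed 0. Eliminates N3 stuck-at-1, N4 stuck-at-1.
Only N1 stuck-at-1 is consistent with every test.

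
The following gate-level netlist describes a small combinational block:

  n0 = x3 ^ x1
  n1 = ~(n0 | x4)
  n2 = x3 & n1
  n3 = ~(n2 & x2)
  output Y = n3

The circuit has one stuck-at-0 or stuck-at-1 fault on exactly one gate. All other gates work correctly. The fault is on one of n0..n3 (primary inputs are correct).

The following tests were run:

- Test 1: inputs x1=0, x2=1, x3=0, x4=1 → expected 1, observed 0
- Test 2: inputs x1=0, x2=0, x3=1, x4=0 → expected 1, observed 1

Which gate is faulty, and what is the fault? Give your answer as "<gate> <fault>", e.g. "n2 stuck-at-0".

n2 stuck-at-1

Fault-free values for test 1 (x1=0, x2=1, x3=0, x4=1): n0=0, n1=0, n2=0, n3=1, giving Y=1. Observed 0.
Test 1: faults giving observed 0 are {n2 stuck-at-1, n3 stuck-at-0}.
Test 2 (x1=0, x2=0, x3=1, x4=0): fault-free n0=1, n1=0, n2=0, n3=1 → 1; observed 1. Eliminates n3 stuck-at-0.
Only n2 stuck-at-1 is consistent with every test.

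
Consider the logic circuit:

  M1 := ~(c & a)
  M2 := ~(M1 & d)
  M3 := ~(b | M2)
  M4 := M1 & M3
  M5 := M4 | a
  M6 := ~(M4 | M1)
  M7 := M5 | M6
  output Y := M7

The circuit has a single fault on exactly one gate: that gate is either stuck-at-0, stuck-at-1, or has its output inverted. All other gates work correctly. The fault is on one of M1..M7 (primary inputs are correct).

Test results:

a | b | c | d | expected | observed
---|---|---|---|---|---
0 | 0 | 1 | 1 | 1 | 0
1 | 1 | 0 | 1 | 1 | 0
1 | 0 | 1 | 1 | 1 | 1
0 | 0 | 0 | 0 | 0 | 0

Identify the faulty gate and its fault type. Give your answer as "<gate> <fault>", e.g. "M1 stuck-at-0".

M5 stuck-at-0

Fault-free values for test 1 (a=0, b=0, c=1, d=1): M1=1, M2=0, M3=1, M4=1, M5=1, M6=0, M7=1, giving Y=1. Observed 0.
Test 1: faults giving observed 0 are {M2 stuck-at-1, M2 inverted output, M3 stuck-at-0, M3 inverted output, M4 stuck-at-0, M4 inverted output, M5 stuck-at-0, M5 inverted output, M7 stuck-at-0, M7 inverted output}.
Test 2 (a=1, b=1, c=0, d=1): fault-free M1=1, M2=0, M3=0, M4=0, M5=1, M6=0, M7=1 → 1; observed 0. Eliminates M2 stuck-at-1, M2 inverted output, M3 stuck-at-0, M3 inverted output, M4 stuck-at-0, M4 inverted output.
Test 3 (a=1, b=0, c=1, d=1): fault-free M1=0, M2=1, M3=0, M4=0, M5=1, M6=1, M7=1 → 1; observed 1. Eliminates M7 stuck-at-0, M7 inverted output.
Test 4 (a=0, b=0, c=0, d=0): fault-free M1=1, M2=1, M3=0, M4=0, M5=0, M6=0, M7=0 → 0; observed 0. Eliminates M5 inverted output.
Only M5 stuck-at-0 is consistent with every test.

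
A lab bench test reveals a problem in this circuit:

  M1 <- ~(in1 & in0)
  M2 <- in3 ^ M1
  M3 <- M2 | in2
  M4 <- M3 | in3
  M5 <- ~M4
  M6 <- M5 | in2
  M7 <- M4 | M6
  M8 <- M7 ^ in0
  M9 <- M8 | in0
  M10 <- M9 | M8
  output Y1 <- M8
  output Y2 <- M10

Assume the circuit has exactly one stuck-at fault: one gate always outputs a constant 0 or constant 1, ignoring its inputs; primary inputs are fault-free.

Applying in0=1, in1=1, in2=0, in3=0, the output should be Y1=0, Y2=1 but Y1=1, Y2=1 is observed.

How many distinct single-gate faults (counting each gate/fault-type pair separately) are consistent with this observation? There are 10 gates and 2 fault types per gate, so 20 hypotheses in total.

Fault-free: M1=0, M2=0, M3=0, M4=0, M5=1, M6=1, M7=1, M8=0, M9=1, M10=1 → Y1=0, Y2=1. Observed Y1=1, Y2=1.
  M1: none of the 2 fault types match ✗
  M2: none of the 2 fault types match ✗
  M3: none of the 2 fault types match ✗
  M4: none of the 2 fault types match ✗
  M5: stuck-at-0 ✓; others ✗
  M6: stuck-at-0 ✓; others ✗
  M7: stuck-at-0 ✓; others ✗
  M8: stuck-at-1 ✓; others ✗
  M9: none of the 2 fault types match ✗
  M10: none of the 2 fault types match ✗
Consistent faults: {M5 stuck-at-0, M6 stuck-at-0, M7 stuck-at-0, M8 stuck-at-1} — 4 in all.

4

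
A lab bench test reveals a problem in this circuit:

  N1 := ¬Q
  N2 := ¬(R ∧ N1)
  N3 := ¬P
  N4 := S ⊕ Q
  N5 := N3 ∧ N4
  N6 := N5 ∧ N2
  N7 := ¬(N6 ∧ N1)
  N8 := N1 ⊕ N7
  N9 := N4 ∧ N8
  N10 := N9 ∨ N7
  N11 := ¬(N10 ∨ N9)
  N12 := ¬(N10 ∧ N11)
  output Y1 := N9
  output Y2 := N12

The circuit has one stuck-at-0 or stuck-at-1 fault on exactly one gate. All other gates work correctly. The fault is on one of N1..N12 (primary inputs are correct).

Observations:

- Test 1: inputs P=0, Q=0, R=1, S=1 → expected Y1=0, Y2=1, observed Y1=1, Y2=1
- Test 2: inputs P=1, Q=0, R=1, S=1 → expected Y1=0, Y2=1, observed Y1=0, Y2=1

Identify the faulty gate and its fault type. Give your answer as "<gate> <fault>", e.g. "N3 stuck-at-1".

N2 stuck-at-1

Fault-free values for test 1 (P=0, Q=0, R=1, S=1): N1=1, N2=0, N3=1, N4=1, N5=1, N6=0, N7=1, N8=0, N9=0, N10=1, N11=0, N12=1, giving Y1=0, Y2=1. Observed Y1=1, Y2=1.
Test 1: faults giving observed Y1=1, Y2=1 are {N1 stuck-at-0, N2 stuck-at-1, N6 stuck-at-1, N7 stuck-at-0, N8 stuck-at-1, N9 stuck-at-1}.
Test 2 (P=1, Q=0, R=1, S=1): fault-free N1=1, N2=0, N3=0, N4=1, N5=0, N6=0, N7=1, N8=0, N9=0, N10=1, N11=0, N12=1 → Y1=0, Y2=1; observed Y1=0, Y2=1. Eliminates N1 stuck-at-0, N6 stuck-at-1, N7 stuck-at-0, N8 stuck-at-1, N9 stuck-at-1.
Only N2 stuck-at-1 is consistent with every test.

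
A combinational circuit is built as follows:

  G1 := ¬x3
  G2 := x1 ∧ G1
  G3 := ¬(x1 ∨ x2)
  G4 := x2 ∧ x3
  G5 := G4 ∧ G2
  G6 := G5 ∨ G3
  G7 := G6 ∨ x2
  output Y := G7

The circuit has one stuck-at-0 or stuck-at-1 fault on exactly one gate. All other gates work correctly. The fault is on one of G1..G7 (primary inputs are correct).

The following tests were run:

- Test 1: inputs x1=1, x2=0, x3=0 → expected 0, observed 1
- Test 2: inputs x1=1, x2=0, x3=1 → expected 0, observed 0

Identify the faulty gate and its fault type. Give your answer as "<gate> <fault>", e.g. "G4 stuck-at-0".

G4 stuck-at-1

Fault-free values for test 1 (x1=1, x2=0, x3=0): G1=1, G2=1, G3=0, G4=0, G5=0, G6=0, G7=0, giving Y=0. Observed 1.
Test 1: faults giving observed 1 are {G3 stuck-at-1, G4 stuck-at-1, G5 stuck-at-1, G6 stuck-at-1, G7 stuck-at-1}.
Test 2 (x1=1, x2=0, x3=1): fault-free G1=0, G2=0, G3=0, G4=0, G5=0, G6=0, G7=0 → 0; observed 0. Eliminates G3 stuck-at-1, G5 stuck-at-1, G6 stuck-at-1, G7 stuck-at-1.
Only G4 stuck-at-1 is consistent with every test.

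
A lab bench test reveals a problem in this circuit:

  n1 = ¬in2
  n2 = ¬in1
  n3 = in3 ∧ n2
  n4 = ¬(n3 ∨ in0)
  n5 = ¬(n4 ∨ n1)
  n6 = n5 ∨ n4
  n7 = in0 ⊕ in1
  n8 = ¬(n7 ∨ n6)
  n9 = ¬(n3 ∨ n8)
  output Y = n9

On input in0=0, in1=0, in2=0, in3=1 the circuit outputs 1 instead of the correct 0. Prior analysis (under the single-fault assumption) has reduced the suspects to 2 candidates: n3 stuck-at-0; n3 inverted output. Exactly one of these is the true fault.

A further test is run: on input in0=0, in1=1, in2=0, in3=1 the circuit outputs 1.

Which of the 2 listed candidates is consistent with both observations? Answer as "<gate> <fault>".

Evaluate each candidate on input in0=0, in1=1, in2=0, in3=1:
  n3 stuck-at-0: n1=1, n2=0, n3=0 [stuck-at-0], n4=1, n5=0, n6=1, n7=1, n8=0, n9=1 → 1 — matches
  n3 inverted output: n1=1, n2=0, n3=1 [inverted output], n4=0, n5=0, n6=0, n7=1, n8=0, n9=0 → 0 — eliminated
Only n3 stuck-at-0 reproduces the observed 1.

n3 stuck-at-0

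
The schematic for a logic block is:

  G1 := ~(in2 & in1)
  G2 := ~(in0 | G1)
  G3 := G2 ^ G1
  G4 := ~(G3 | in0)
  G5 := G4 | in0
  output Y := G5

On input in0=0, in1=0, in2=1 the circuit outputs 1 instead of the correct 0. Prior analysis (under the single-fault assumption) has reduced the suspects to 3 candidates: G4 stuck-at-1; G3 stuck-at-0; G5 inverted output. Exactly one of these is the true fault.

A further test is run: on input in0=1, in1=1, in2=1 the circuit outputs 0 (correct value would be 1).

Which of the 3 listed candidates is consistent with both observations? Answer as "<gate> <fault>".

G5 inverted output

Evaluate each candidate on input in0=1, in1=1, in2=1:
  G4 stuck-at-1: G1=0, G2=0, G3=0, G4=1 [stuck-at-1], G5=1 → 1 — eliminated
  G3 stuck-at-0: G1=0, G2=0, G3=0 [stuck-at-0], G4=0, G5=1 → 1 — eliminated
  G5 inverted output: G1=0, G2=0, G3=0, G4=0, G5=0 [inverted output] → 0 — matches
Only G5 inverted output reproduces the observed 0.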